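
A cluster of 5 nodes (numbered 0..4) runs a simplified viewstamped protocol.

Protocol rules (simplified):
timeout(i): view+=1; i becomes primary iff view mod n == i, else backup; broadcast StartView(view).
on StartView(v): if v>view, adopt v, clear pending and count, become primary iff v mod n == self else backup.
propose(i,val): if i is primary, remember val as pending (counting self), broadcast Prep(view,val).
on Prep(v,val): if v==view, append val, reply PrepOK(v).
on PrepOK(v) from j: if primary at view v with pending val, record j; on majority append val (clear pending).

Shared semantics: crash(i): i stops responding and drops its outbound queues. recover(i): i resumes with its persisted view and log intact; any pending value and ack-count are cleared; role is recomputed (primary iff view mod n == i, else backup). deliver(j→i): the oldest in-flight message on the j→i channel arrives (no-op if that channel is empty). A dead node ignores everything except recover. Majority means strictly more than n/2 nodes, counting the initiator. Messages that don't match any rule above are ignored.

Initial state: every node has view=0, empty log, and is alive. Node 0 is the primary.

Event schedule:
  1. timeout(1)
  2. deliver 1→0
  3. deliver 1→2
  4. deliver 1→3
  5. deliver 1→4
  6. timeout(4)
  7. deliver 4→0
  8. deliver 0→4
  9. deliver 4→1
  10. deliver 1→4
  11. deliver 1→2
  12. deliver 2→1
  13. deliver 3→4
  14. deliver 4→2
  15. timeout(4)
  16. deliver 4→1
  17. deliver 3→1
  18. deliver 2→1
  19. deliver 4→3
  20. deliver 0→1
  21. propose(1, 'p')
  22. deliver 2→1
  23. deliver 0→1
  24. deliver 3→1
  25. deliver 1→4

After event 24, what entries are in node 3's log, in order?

empty

step 1 timeout(1): 1={prim,v=1,log=-}
step 2 deliver 1→0: 0={back,v=1,log=-}
step 3 deliver 1→2: 2={back,v=1,log=-}
step 4 deliver 1→3: 3={back,v=1,log=-}
step 5 deliver 1→4: 4={back,v=1,log=-}
step 6 timeout(4): 4={back,v=2,log=-}
step 7 deliver 4→0: 0={back,v=2,log=-}
step 8 deliver 0→4: —
step 9 deliver 4→1: 1={back,v=2,log=-}
step 10 deliver 1→4: —
step 11 deliver 1→2: —
step 12 deliver 2→1: —
step 13 deliver 3→4: —
step 14 deliver 4→2: 2={prim,v=2,log=-}
step 15 timeout(4): 4={back,v=3,log=-}
step 16 deliver 4→1: 1={back,v=3,log=-}
step 17 deliver 3→1: —
step 18 deliver 2→1: —
step 19 deliver 4→3: 3={back,v=2,log=-}
step 20 deliver 0→1: —
step 21 propose(1,'p'): —
step 22 deliver 2→1: —
step 23 deliver 0→1: —
step 24 deliver 3→1: —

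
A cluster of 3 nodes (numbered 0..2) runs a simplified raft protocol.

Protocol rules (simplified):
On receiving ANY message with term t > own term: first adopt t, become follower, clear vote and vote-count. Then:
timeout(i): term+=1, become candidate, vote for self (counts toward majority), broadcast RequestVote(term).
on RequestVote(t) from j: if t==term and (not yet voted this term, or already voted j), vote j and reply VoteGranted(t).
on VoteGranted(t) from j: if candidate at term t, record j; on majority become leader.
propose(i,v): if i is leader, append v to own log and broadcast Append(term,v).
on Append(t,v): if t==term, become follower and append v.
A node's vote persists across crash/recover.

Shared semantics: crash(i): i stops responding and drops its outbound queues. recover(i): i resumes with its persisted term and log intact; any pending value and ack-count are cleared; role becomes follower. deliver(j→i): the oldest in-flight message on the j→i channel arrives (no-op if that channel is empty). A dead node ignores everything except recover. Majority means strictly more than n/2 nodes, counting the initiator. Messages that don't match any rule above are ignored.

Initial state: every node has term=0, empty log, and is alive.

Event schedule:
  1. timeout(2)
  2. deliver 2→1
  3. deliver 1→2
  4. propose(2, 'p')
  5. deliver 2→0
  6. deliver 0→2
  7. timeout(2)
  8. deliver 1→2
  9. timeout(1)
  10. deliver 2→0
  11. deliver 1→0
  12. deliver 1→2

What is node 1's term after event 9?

step 1 timeout(2): 2={cand,t=1,log=-}
step 2 deliver 2→1: 1={foll,t=1,log=-}
step 3 deliver 1→2: 2={lead,t=1,log=-}
step 4 propose(2,'p'): 2={lead,t=1,log=p}
step 5 deliver 2→0: 0={foll,t=1,log=-}
step 6 deliver 0→2: —
step 7 timeout(2): 2={cand,t=2,log=p}
step 8 deliver 1→2: —
step 9 timeout(1): 1={cand,t=2,log=-}

2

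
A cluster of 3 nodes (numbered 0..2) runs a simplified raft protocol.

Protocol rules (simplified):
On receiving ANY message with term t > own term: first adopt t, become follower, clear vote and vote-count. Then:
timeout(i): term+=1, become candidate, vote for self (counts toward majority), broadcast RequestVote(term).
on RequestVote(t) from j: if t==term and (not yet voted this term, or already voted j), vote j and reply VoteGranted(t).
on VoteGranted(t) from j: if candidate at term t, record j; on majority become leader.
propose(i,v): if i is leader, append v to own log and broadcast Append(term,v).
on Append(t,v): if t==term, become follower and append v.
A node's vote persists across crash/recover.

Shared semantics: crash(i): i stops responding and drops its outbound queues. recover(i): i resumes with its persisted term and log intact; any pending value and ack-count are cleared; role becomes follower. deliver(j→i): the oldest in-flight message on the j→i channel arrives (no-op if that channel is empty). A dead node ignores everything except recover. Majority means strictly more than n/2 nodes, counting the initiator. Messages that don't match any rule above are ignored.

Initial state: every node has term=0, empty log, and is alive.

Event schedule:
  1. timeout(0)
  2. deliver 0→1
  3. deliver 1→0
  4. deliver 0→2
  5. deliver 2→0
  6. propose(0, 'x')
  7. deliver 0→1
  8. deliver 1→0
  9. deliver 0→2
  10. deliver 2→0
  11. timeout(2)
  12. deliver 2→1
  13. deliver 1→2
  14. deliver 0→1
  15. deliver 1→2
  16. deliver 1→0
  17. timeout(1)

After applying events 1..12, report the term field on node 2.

2

1. timeout(0):  <0:cand t1 ->
2. deliver 0→1:  <1:foll t1 ->
3. deliver 1→0:  <0:lead t1 ->
4. deliver 0→2:  <2:foll t1 ->
5. deliver 2→0:  nop
6. propose(0,'x'):  <0:lead t1 x>
7. deliver 0→1:  <1:foll t1 x>
8. deliver 1→0:  nop
9. deliver 0→2:  <2:foll t1 x>
10. deliver 2→0:  nop
11. timeout(2):  <2:cand t2 x>
12. deliver 2→1:  <1:foll t2 x>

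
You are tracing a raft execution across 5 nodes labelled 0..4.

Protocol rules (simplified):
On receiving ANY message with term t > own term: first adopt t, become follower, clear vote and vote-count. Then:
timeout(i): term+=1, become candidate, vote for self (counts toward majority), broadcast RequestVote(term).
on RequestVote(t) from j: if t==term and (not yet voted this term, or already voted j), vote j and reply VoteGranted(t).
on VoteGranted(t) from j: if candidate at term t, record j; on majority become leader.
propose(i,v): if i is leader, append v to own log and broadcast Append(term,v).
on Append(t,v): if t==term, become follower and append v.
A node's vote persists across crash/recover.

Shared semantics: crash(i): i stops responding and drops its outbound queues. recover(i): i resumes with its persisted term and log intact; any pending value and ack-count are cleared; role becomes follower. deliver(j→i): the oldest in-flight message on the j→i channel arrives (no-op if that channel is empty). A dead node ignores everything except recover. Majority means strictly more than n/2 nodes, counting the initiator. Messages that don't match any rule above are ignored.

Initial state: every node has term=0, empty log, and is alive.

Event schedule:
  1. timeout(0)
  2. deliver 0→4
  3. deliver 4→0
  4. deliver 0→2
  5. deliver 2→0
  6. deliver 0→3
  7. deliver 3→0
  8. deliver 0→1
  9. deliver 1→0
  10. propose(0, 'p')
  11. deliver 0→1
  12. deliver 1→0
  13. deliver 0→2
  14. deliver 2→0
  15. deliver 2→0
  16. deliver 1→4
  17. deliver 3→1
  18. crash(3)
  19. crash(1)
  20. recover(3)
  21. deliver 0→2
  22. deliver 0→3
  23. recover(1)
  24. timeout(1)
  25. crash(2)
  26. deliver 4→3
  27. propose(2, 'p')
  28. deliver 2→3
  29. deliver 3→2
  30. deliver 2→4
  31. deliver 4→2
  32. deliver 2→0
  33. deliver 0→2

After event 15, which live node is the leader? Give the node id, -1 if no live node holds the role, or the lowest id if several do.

after 1 — timeout(0): n0:cand/t1/[-]
after 2 — deliver 0→4: n4:foll/t1/[-]
after 3 — deliver 4→0: ·
after 4 — deliver 0→2: n2:foll/t1/[-]
after 5 — deliver 2→0: n0:lead/t1/[-]
after 6 — deliver 0→3: n3:foll/t1/[-]
after 7 — deliver 3→0: ·
after 8 — deliver 0→1: n1:foll/t1/[-]
after 9 — deliver 1→0: ·
after 10 — propose(0,'p'): n0:lead/t1/[p]
after 11 — deliver 0→1: n1:foll/t1/[p]
after 12 — deliver 1→0: ·
after 13 — deliver 0→2: n2:foll/t1/[p]
after 14 — deliver 2→0: ·
after 15 — deliver 2→0: ·

0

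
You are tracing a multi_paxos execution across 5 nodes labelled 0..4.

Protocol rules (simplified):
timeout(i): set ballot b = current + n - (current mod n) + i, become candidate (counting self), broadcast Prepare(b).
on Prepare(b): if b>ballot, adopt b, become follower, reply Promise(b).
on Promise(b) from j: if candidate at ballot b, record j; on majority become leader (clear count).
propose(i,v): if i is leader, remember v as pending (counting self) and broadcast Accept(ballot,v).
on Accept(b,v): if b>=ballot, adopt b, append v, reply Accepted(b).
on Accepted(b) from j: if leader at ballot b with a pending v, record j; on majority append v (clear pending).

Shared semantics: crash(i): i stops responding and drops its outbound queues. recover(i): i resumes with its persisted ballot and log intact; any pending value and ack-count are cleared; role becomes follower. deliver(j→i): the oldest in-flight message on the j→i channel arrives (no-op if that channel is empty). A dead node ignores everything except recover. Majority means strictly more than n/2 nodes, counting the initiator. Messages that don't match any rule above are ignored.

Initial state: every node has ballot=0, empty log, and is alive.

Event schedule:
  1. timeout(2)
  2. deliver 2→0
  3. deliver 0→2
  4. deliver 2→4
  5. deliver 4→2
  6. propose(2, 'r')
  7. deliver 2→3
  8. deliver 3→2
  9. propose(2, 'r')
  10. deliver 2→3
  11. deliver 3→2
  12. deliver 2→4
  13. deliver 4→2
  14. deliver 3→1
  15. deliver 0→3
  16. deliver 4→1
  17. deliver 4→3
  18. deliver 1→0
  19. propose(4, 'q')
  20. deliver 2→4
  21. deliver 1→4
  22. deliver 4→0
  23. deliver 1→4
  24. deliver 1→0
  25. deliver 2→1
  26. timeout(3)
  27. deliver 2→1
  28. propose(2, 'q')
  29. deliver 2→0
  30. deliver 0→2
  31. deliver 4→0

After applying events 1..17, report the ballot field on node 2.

7

1. timeout(2):  <2:cand b7 ->
2. deliver 2→0:  <0:foll b7 ->
3. deliver 0→2:  nop
4. deliver 2→4:  <4:foll b7 ->
5. deliver 4→2:  <2:lead b7 ->
6. propose(2,'r'):  nop
7. deliver 2→3:  <3:foll b7 ->
8. deliver 3→2:  nop
9. propose(2,'r'):  nop
10. deliver 2→3:  <3:foll b7 r>
11. deliver 3→2:  nop
12. deliver 2→4:  <4:foll b7 r>
13. deliver 4→2:  <2:lead b7 r>
14. deliver 3→1:  nop
15. deliver 0→3:  nop
16. deliver 4→1:  nop
17. deliver 4→3:  nop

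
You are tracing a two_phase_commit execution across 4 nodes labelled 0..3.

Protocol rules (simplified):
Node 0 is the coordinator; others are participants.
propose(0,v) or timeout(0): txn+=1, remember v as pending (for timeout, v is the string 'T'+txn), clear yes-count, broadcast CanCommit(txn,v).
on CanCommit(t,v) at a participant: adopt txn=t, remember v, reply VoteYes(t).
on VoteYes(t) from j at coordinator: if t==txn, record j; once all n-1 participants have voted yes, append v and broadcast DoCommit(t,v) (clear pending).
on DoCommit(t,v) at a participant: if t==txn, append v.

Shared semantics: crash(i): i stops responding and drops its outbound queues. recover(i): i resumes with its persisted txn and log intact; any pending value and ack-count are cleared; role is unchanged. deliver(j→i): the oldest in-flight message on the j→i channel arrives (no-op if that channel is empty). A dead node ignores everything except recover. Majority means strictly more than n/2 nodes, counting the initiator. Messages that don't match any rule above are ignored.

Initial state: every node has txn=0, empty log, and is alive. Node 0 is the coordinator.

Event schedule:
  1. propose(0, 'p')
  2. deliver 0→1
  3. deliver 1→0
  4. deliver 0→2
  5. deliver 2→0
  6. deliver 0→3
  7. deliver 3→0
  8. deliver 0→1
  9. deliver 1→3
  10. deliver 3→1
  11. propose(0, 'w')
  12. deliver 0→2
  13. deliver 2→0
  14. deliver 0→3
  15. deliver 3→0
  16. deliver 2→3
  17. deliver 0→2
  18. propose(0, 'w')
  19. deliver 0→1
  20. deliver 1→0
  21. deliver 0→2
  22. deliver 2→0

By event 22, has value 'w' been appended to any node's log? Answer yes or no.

step 1 propose(0,'p'): 0={coor,t=1,log=-}
step 2 deliver 0→1: 1={part,t=1,log=-}
step 3 deliver 1→0: —
step 4 deliver 0→2: 2={part,t=1,log=-}
step 5 deliver 2→0: —
step 6 deliver 0→3: 3={part,t=1,log=-}
step 7 deliver 3→0: 0={coor,t=1,log=p}
step 8 deliver 0→1: 1={part,t=1,log=p}
step 9 deliver 1→3: —
step 10 deliver 3→1: —
step 11 propose(0,'w'): 0={coor,t=2,log=p}
step 12 deliver 0→2: 2={part,t=1,log=p}
step 13 deliver 2→0: —
step 14 deliver 0→3: 3={part,t=1,log=p}
step 15 deliver 3→0: —
step 16 deliver 2→3: —
step 17 deliver 0→2: 2={part,t=2,log=p}
step 18 propose(0,'w'): 0={coor,t=3,log=p}
step 19 deliver 0→1: 1={part,t=2,log=p}
step 20 deliver 1→0: —
step 21 deliver 0→2: 2={part,t=3,log=p}
step 22 deliver 2→0: —

no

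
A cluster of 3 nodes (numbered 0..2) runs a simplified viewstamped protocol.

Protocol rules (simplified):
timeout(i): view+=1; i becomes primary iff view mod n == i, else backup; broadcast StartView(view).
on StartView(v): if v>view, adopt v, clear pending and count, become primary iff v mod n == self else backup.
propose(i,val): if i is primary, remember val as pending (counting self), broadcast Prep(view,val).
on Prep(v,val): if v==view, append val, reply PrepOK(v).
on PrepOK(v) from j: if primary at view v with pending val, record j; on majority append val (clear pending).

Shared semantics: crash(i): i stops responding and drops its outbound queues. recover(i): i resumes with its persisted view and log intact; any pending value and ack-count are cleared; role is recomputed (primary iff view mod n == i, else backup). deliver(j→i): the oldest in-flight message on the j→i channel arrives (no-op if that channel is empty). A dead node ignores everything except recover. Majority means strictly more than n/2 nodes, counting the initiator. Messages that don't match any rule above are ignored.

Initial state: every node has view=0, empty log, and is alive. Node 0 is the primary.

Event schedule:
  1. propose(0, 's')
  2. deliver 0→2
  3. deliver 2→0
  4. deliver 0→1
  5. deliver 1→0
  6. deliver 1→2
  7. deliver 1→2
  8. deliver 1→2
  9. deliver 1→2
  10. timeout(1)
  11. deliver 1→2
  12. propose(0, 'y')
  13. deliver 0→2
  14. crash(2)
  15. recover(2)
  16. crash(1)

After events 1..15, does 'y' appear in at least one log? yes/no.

no

e1 propose(0,'s'): ·
e2 deliver 0→2: 2[back,v=0,s]
e3 deliver 2→0: 0[prim,v=0,s]
e4 deliver 0→1: 1[back,v=0,s]
e5 deliver 1→0: ·
e6 deliver 1→2: ·
e7 deliver 1→2: ·
e8 deliver 1→2: ·
e9 deliver 1→2: ·
e10 timeout(1): 1[prim,v=1,s]
e11 deliver 1→2: 2[back,v=1,s]
e12 propose(0,'y'): ·
e13 deliver 0→2: ·
e14 crash(2): 2[✗back,v=1,s]
e15 recover(2): 2[back,v=1,s]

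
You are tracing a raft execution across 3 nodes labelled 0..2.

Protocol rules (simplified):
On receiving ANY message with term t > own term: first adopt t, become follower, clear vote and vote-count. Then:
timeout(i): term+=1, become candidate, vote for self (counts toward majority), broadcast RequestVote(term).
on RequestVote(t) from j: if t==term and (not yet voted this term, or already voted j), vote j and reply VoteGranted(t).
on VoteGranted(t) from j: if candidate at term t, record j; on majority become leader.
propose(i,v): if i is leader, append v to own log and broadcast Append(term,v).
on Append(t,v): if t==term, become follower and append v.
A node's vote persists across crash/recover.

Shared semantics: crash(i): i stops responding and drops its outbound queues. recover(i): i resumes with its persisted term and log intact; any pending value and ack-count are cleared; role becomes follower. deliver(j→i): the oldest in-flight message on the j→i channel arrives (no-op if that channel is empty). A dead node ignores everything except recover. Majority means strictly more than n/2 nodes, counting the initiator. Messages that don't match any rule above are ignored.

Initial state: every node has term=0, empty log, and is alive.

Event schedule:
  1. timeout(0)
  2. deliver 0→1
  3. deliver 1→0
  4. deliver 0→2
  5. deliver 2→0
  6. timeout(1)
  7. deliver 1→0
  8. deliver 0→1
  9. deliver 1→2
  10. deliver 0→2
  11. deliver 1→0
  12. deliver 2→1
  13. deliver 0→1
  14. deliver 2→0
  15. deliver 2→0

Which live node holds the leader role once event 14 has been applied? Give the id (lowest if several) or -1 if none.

e1 timeout(0): 0[cand,t=1,-]
e2 deliver 0→1: 1[foll,t=1,-]
e3 deliver 1→0: 0[lead,t=1,-]
e4 deliver 0→2: 2[foll,t=1,-]
e5 deliver 2→0: ·
e6 timeout(1): 1[cand,t=2,-]
e7 deliver 1→0: 0[foll,t=2,-]
e8 deliver 0→1: 1[lead,t=2,-]
e9 deliver 1→2: 2[foll,t=2,-]
e10 deliver 0→2: ·
e11 deliver 1→0: ·
e12 deliver 2→1: ·
e13 deliver 0→1: ·
e14 deliver 2→0: ·

1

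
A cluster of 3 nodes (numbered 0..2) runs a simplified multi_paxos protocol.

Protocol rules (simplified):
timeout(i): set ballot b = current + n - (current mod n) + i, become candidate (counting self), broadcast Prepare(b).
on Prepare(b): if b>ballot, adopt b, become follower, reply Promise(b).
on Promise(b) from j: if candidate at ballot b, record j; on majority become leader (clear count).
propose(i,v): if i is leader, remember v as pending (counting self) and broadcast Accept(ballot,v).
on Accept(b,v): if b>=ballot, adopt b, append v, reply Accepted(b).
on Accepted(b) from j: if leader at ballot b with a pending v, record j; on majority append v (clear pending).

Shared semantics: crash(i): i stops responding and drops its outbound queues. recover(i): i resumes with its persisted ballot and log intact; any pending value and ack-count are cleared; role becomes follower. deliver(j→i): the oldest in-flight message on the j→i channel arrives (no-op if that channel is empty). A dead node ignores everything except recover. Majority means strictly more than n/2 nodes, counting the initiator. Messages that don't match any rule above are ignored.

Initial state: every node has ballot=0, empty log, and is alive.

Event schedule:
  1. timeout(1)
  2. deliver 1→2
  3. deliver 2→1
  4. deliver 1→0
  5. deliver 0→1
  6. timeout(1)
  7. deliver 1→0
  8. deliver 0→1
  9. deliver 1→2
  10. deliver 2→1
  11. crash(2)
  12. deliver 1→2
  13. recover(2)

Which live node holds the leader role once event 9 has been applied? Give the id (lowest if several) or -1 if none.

1

[1] timeout(1) → N1(cand b4 [-])
[2] deliver 1→2 → N2(foll b4 [-])
[3] deliver 2→1 → N1(lead b4 [-])
[4] deliver 1→0 → N0(foll b4 [-])
[5] deliver 0→1 → ∅
[6] timeout(1) → N1(cand b7 [-])
[7] deliver 1→0 → N0(foll b7 [-])
[8] deliver 0→1 → N1(lead b7 [-])
[9] deliver 1→2 → N2(foll b7 [-])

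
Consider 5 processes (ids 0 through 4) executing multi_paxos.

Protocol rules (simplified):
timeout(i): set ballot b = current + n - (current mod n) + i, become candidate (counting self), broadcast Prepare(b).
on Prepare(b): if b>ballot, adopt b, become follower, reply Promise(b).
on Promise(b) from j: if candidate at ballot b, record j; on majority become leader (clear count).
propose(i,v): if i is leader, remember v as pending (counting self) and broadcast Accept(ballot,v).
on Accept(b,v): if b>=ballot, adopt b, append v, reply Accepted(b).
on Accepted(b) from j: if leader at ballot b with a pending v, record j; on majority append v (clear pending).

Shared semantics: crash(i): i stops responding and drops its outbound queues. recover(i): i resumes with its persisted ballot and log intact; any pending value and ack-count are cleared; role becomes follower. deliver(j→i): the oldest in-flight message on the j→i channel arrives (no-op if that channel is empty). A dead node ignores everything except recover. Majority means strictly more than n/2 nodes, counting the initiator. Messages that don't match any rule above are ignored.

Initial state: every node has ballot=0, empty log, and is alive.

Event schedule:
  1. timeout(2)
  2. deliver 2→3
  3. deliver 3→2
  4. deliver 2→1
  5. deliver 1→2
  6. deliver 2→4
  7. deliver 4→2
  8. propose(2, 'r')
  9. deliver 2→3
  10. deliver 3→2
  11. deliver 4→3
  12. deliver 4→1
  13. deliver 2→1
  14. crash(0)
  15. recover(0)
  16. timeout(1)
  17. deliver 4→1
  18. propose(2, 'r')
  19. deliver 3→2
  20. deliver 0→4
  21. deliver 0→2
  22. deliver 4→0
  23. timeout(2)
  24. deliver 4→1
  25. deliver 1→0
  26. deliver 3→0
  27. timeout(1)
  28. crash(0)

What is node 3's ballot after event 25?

e1 timeout(2): 2[cand,b=7,-]
e2 deliver 2→3: 3[foll,b=7,-]
e3 deliver 3→2: ·
e4 deliver 2→1: 1[foll,b=7,-]
e5 deliver 1→2: 2[lead,b=7,-]
e6 deliver 2→4: 4[foll,b=7,-]
e7 deliver 4→2: ·
e8 propose(2,'r'): ·
e9 deliver 2→3: 3[foll,b=7,r]
e10 deliver 3→2: ·
e11 deliver 4→3: ·
e12 deliver 4→1: ·
e13 deliver 2→1: 1[foll,b=7,r]
e14 crash(0): 0[✗foll,b=0,-]
e15 recover(0): 0[foll,b=0,-]
e16 timeout(1): 1[cand,b=11,r]
e17 deliver 4→1: ·
e18 propose(2,'r'): ·
e19 deliver 3→2: ·
e20 deliver 0→4: ·
e21 deliver 0→2: ·
e22 deliver 4→0: ·
e23 timeout(2): 2[cand,b=12,-]
e24 deliver 4→1: ·
e25 deliver 1→0: 0[foll,b=11,-]

7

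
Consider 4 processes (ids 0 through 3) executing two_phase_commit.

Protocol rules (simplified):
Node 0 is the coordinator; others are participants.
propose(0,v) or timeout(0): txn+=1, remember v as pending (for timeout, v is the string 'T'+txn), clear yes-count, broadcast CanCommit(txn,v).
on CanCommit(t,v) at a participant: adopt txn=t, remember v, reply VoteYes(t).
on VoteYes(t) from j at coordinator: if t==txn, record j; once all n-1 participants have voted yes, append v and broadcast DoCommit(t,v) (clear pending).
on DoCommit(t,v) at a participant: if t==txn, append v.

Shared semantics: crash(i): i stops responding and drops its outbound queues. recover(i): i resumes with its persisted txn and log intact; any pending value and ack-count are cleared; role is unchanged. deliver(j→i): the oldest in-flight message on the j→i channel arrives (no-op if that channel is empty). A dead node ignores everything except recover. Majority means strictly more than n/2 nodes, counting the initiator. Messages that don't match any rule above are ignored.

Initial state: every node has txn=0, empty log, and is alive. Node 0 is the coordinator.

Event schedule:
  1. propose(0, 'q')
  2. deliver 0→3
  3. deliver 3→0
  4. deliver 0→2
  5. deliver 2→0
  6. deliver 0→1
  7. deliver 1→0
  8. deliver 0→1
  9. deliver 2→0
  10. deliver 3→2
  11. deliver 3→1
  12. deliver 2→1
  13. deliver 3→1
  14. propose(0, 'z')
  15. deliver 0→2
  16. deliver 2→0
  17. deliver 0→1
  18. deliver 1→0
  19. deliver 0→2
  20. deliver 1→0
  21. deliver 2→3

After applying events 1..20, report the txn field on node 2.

e1 propose(0,'q'): 0[coor,t=1,-]
e2 deliver 0→3: 3[part,t=1,-]
e3 deliver 3→0: ·
e4 deliver 0→2: 2[part,t=1,-]
e5 deliver 2→0: ·
e6 deliver 0→1: 1[part,t=1,-]
e7 deliver 1→0: 0[coor,t=1,q]
e8 deliver 0→1: 1[part,t=1,q]
e9 deliver 2→0: ·
e10 deliver 3→2: ·
e11 deliver 3→1: ·
e12 deliver 2→1: ·
e13 deliver 3→1: ·
e14 propose(0,'z'): 0[coor,t=2,q]
e15 deliver 0→2: 2[part,t=1,q]
e16 deliver 2→0: ·
e17 deliver 0→1: 1[part,t=2,q]
e18 deliver 1→0: ·
e19 deliver 0→2: 2[part,t=2,q]
e20 deliver 1→0: ·

2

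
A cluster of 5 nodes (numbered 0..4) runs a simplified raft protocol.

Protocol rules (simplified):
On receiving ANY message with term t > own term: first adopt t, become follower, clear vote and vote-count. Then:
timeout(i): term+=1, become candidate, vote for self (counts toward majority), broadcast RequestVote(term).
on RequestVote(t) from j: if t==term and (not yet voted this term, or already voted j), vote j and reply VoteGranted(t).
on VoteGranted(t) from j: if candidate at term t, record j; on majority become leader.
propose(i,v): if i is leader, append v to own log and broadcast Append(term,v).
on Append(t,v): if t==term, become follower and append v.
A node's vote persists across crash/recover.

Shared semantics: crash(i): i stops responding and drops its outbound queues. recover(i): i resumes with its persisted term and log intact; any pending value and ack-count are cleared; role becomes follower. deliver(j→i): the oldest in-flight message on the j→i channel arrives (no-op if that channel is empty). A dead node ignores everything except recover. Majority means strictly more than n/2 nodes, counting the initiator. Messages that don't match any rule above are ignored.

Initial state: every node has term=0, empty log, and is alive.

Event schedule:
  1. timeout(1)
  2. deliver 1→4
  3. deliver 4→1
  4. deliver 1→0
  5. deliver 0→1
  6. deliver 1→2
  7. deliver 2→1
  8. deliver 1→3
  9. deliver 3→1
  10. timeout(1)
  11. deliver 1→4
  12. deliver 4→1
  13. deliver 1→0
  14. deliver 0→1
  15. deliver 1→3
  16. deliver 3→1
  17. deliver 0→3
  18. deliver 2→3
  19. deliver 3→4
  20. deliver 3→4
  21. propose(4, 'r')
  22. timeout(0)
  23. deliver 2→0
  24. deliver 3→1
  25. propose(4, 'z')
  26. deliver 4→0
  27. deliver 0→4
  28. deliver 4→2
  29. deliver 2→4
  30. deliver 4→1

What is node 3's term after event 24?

2

1. timeout(1):  <1:cand t1 ->
2. deliver 1→4:  <4:foll t1 ->
3. deliver 4→1:  nop
4. deliver 1→0:  <0:foll t1 ->
5. deliver 0→1:  <1:lead t1 ->
6. deliver 1→2:  <2:foll t1 ->
7. deliver 2→1:  nop
8. deliver 1→3:  <3:foll t1 ->
9. deliver 3→1:  nop
10. timeout(1):  <1:cand t2 ->
11. deliver 1→4:  <4:foll t2 ->
12. deliver 4→1:  nop
13. deliver 1→0:  <0:foll t2 ->
14. deliver 0→1:  <1:lead t2 ->
15. deliver 1→3:  <3:foll t2 ->
16. deliver 3→1:  nop
17. deliver 0→3:  nop
18. deliver 2→3:  nop
19. deliver 3→4:  nop
20. deliver 3→4:  nop
21. propose(4,'r'):  nop
22. timeout(0):  <0:cand t3 ->
23. deliver 2→0:  nop
24. deliver 3→1:  nop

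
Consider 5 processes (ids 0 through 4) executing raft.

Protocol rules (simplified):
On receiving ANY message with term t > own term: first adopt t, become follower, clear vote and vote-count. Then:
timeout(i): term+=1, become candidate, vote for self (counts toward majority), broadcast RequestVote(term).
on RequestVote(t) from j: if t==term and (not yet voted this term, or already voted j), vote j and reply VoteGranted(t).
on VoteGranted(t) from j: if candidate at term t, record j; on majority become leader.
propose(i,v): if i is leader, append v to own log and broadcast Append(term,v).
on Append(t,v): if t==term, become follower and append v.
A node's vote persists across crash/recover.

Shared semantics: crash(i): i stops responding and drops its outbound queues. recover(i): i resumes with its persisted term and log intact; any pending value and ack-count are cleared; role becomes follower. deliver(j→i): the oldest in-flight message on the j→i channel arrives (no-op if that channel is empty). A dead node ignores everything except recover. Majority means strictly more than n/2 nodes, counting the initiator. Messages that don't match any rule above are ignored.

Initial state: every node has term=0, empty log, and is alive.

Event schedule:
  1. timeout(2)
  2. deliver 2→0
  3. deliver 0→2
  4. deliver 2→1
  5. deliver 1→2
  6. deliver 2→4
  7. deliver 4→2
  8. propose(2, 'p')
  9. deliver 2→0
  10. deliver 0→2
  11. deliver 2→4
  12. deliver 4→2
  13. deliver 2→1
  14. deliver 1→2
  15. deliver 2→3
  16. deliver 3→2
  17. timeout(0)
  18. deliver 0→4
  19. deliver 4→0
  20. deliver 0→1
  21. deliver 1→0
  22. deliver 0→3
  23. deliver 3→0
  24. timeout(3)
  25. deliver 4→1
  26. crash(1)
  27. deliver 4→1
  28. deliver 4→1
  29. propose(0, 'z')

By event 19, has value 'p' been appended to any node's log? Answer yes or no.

yes

step 1 timeout(2): 2={cand,t=1,log=-}
step 2 deliver 2→0: 0={foll,t=1,log=-}
step 3 deliver 0→2: —
step 4 deliver 2→1: 1={foll,t=1,log=-}
step 5 deliver 1→2: 2={lead,t=1,log=-}
step 6 deliver 2→4: 4={foll,t=1,log=-}
step 7 deliver 4→2: —
step 8 propose(2,'p'): 2={lead,t=1,log=p}
step 9 deliver 2→0: 0={foll,t=1,log=p}
step 10 deliver 0→2: —
step 11 deliver 2→4: 4={foll,t=1,log=p}
step 12 deliver 4→2: —
step 13 deliver 2→1: 1={foll,t=1,log=p}
step 14 deliver 1→2: —
step 15 deliver 2→3: 3={foll,t=1,log=-}
step 16 deliver 3→2: —
step 17 timeout(0): 0={cand,t=2,log=p}
step 18 deliver 0→4: 4={foll,t=2,log=p}
step 19 deliver 4→0: —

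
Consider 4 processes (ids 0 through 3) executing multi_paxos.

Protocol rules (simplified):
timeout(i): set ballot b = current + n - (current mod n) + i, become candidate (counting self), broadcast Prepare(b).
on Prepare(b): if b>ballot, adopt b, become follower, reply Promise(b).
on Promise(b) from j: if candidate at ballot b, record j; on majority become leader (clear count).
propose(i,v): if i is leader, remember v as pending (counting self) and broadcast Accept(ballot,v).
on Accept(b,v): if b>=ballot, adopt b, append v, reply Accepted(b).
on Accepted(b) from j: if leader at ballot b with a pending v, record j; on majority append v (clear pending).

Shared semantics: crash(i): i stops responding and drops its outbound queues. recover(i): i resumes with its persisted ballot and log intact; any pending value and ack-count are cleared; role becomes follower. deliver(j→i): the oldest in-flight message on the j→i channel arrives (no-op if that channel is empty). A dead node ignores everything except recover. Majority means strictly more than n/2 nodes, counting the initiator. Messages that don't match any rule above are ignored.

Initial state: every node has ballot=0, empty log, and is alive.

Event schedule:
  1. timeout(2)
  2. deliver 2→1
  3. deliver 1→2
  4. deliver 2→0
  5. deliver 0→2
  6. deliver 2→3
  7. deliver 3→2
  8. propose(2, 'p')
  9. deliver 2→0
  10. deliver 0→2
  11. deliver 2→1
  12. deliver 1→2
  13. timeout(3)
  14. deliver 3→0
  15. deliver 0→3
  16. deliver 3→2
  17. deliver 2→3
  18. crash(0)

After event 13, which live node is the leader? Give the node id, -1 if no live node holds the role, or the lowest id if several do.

2

1. timeout(2):  <2:cand b6 ->
2. deliver 2→1:  <1:foll b6 ->
3. deliver 1→2:  nop
4. deliver 2→0:  <0:foll b6 ->
5. deliver 0→2:  <2:lead b6 ->
6. deliver 2→3:  <3:foll b6 ->
7. deliver 3→2:  nop
8. propose(2,'p'):  nop
9. deliver 2→0:  <0:foll b6 p>
10. deliver 0→2:  nop
11. deliver 2→1:  <1:foll b6 p>
12. deliver 1→2:  <2:lead b6 p>
13. timeout(3):  <3:cand b11 ->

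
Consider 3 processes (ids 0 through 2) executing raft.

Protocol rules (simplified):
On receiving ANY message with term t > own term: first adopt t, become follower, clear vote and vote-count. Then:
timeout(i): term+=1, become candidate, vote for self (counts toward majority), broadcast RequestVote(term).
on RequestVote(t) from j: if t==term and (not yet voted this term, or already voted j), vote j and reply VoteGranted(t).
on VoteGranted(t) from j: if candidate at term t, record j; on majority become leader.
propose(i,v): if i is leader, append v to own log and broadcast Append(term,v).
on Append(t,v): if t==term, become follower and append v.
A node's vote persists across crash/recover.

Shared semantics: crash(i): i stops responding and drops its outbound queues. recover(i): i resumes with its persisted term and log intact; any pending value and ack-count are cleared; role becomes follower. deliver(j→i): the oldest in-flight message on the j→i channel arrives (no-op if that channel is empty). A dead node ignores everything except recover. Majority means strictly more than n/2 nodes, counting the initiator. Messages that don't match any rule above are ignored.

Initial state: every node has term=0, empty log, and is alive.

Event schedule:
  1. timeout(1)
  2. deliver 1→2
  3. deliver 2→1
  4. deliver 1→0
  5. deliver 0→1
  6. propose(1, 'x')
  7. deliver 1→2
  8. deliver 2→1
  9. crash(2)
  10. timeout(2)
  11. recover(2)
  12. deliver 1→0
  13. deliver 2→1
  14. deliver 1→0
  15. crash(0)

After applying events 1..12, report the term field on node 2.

1

step 1 timeout(1): 1={cand,t=1,log=-}
step 2 deliver 1→2: 2={foll,t=1,log=-}
step 3 deliver 2→1: 1={lead,t=1,log=-}
step 4 deliver 1→0: 0={foll,t=1,log=-}
step 5 deliver 0→1: —
step 6 propose(1,'x'): 1={lead,t=1,log=x}
step 7 deliver 1→2: 2={foll,t=1,log=x}
step 8 deliver 2→1: —
step 9 crash(2): 2={✗foll,t=1,log=x}
step 10 timeout(2): —
step 11 recover(2): 2={foll,t=1,log=x}
step 12 deliver 1→0: 0={foll,t=1,log=x}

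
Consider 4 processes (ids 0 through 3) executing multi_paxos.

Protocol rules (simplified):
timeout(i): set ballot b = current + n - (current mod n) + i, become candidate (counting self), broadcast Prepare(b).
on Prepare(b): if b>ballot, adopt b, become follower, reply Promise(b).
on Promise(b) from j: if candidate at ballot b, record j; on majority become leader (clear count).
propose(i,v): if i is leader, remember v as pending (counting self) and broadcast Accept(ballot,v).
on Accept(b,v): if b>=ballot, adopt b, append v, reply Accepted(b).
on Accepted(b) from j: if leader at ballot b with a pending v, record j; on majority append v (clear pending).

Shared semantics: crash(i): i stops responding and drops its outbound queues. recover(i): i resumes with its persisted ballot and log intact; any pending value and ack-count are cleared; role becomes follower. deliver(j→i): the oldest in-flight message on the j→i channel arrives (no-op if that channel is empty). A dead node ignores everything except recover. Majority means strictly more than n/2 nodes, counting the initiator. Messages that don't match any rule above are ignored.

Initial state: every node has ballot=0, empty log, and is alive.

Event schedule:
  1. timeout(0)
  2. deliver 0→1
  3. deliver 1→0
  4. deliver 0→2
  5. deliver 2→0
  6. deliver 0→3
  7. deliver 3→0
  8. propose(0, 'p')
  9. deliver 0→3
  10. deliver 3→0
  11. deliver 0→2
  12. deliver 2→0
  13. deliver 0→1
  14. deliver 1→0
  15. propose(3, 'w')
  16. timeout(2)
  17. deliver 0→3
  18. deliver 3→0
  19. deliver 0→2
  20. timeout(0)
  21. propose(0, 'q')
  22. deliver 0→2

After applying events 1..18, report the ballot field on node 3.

step 1 timeout(0): 0={cand,b=4,log=-}
step 2 deliver 0→1: 1={foll,b=4,log=-}
step 3 deliver 1→0: —
step 4 deliver 0→2: 2={foll,b=4,log=-}
step 5 deliver 2→0: 0={lead,b=4,log=-}
step 6 deliver 0→3: 3={foll,b=4,log=-}
step 7 deliver 3→0: —
step 8 propose(0,'p'): —
step 9 deliver 0→3: 3={foll,b=4,log=p}
step 10 deliver 3→0: —
step 11 deliver 0→2: 2={foll,b=4,log=p}
step 12 deliver 2→0: 0={lead,b=4,log=p}
step 13 deliver 0→1: 1={foll,b=4,log=p}
step 14 deliver 1→0: —
step 15 propose(3,'w'): —
step 16 timeout(2): 2={cand,b=10,log=p}
step 17 deliver 0→3: —
step 18 deliver 3→0: —

4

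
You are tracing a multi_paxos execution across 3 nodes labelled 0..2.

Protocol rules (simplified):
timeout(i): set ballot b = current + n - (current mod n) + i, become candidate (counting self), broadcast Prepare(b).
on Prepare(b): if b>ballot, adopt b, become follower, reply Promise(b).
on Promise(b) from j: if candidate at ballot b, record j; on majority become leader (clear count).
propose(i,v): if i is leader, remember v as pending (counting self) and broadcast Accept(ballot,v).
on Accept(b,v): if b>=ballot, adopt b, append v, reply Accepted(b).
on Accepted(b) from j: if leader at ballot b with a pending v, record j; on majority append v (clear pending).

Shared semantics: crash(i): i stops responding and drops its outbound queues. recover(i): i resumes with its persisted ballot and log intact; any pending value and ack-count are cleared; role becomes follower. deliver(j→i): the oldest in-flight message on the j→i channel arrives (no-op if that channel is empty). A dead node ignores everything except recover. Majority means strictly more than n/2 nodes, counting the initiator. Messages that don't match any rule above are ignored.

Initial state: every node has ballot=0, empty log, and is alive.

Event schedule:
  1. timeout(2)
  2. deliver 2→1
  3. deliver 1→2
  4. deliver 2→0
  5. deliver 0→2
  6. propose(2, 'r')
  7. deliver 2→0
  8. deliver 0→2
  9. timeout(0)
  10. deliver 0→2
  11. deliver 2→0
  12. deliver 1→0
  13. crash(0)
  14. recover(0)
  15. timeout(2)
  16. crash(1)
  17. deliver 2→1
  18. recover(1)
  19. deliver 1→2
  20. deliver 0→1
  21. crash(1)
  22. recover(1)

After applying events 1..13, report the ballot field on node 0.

step 1 timeout(2): 2={cand,b=5,log=-}
step 2 deliver 2→1: 1={foll,b=5,log=-}
step 3 deliver 1→2: 2={lead,b=5,log=-}
step 4 deliver 2→0: 0={foll,b=5,log=-}
step 5 deliver 0→2: —
step 6 propose(2,'r'): —
step 7 deliver 2→0: 0={foll,b=5,log=r}
step 8 deliver 0→2: 2={lead,b=5,log=r}
step 9 timeout(0): 0={cand,b=6,log=r}
step 10 deliver 0→2: 2={foll,b=6,log=r}
step 11 deliver 2→0: 0={lead,b=6,log=r}
step 12 deliver 1→0: —
step 13 crash(0): 0={✗lead,b=6,log=r}

6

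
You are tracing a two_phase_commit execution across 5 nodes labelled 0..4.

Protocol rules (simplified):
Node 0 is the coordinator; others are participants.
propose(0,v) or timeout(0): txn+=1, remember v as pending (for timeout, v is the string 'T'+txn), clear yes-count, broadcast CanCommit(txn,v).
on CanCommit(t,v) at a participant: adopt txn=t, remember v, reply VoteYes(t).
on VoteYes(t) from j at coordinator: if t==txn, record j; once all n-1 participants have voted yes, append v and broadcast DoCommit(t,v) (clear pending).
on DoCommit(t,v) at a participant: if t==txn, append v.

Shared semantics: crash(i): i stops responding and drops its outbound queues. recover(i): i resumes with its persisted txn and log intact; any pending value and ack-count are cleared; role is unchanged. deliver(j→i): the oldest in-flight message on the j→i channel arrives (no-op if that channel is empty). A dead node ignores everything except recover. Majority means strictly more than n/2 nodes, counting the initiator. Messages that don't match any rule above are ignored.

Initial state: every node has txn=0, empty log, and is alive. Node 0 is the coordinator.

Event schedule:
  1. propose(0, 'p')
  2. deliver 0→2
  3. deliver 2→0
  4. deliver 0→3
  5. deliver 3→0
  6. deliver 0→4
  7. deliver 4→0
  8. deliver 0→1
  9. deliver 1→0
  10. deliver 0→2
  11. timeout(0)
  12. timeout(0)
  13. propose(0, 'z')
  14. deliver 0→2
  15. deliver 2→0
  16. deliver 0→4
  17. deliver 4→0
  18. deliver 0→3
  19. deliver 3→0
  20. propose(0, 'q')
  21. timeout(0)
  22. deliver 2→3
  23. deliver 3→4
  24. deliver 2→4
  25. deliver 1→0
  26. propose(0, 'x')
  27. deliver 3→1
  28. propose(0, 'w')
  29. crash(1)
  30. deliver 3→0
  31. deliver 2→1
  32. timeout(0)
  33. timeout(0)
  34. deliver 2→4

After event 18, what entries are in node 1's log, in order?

[1] propose(0,'p') → N0(coor t1 [-])
[2] deliver 0→2 → N2(part t1 [-])
[3] deliver 2→0 → ∅
[4] deliver 0→3 → N3(part t1 [-])
[5] deliver 3→0 → ∅
[6] deliver 0→4 → N4(part t1 [-])
[7] deliver 4→0 → ∅
[8] deliver 0→1 → N1(part t1 [-])
[9] deliver 1→0 → N0(coor t1 [p])
[10] deliver 0→2 → N2(part t1 [p])
[11] timeout(0) → N0(coor t2 [p])
[12] timeout(0) → N0(coor t3 [p])
[13] propose(0,'z') → N0(coor t4 [p])
[14] deliver 0→2 → N2(part t2 [p])
[15] deliver 2→0 → ∅
[16] deliver 0→4 → N4(part t1 [p])
[17] deliver 4→0 → ∅
[18] deliver 0→3 → N3(part t1 [p])

empty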